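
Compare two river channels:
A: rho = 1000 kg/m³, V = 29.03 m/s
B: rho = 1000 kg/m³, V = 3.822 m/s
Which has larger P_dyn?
P_dyn(A) = 421.4 kPa, P_dyn(B) = 7.304 kPa. Answer: A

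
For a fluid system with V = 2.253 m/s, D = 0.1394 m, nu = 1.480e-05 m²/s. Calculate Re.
Formula: Re = \frac{V D}{\nu}
Re = 2.253·0.1394/1.480e-05 = 21221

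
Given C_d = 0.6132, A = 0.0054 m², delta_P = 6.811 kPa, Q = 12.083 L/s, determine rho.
Formula: Q = C_d A \sqrt{\frac{2 \Delta P}{\rho}}
Substituting knowns: 12.083 = 0.6132·0.0054·√(2·(6.811·1000)/rho)·1000
Solving for rho: rho = 2·(6.811·1000)/((12.083/1000)/(0.6132·0.0054))² = 1023 kg/m³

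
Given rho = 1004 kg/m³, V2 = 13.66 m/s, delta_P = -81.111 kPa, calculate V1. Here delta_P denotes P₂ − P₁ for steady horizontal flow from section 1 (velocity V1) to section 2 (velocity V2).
Formula: \Delta P = \frac{1}{2} \rho (V_1^2 - V_2^2)
Substituting knowns: -81.111 = 0.5·1004·(V1² − 13.66²)/1000
Solving for V1: V1 = √(13.66² + 2·(-81.111·1000)/1004) = 5.002 m/s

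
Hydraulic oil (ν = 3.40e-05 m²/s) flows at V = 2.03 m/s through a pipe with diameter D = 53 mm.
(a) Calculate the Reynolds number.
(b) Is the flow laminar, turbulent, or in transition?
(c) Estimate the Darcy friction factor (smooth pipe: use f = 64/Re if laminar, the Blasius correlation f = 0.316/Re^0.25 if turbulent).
(a) Re = V·D/ν = 2.03·0.053/3.40e-05 = 3164.4
(b) Flow regime: transition (2300 ≤ Re ≤ 4000)
(c) Friction factor: f ≈ 0.04 (transitional regime, no simple correlation)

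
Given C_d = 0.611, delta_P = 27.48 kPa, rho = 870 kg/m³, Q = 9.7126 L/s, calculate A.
Formula: Q = C_d A \sqrt{\frac{2 \Delta P}{\rho}}
Substituting knowns: 9.7126 = 0.611·A·√(2·(27.48·1000)/870)·1000
Solving for A: A = (9.7126/1000)/(0.611·√(2·(27.48·1000)/870)) = 0.002 m²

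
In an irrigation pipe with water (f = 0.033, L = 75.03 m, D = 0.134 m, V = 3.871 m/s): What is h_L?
Formula: h_L = f \frac{L}{D} \frac{V^2}{2g}
h_L = 0.033·(75.03/0.134)·3.871²/(2·9.81) = 14.11 m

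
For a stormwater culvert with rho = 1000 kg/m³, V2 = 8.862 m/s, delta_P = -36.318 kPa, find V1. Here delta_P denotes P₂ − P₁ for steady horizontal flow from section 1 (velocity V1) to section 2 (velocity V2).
Formula: \Delta P = \frac{1}{2} \rho (V_1^2 - V_2^2)
Substituting knowns: -36.318 = 0.5·1000·(V1² − 8.862²)/1000
Solving for V1: V1 = √(8.862² + 2·(-36.318·1000)/1000) = 2.429 m/s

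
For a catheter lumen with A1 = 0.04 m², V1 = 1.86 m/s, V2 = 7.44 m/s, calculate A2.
Formula: V_2 = \frac{A_1 V_1}{A_2}
Substituting knowns: 7.44 = 0.04·1.86/A2
Solving for A2: A2 = 0.04·1.86/7.44 = 0.01 m²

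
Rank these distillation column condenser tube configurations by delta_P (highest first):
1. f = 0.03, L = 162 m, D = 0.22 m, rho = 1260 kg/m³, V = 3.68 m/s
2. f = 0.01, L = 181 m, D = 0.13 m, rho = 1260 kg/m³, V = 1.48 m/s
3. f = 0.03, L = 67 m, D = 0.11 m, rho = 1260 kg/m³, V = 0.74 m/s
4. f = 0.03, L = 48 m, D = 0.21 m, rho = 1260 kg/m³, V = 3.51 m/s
Case 1: delta_P = 188.5 kPa
Case 2: delta_P = 19.21 kPa
Case 3: delta_P = 6.304 kPa
Case 4: delta_P = 53.22 kPa
Ranking (highest first): 1, 4, 2, 3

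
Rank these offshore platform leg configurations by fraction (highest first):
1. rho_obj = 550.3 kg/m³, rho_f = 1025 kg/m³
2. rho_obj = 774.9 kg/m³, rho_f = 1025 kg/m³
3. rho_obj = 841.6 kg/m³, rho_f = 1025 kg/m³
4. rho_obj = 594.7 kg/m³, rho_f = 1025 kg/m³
Case 1: fraction = 0.5369
Case 2: fraction = 0.756
Case 3: fraction = 0.8211
Case 4: fraction = 0.5802
Ranking (highest first): 3, 2, 4, 1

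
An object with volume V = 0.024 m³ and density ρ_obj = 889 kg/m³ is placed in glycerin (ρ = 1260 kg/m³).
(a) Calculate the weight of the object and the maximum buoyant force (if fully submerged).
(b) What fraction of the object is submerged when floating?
(a) W=rho_obj*g*V=889*9.81*0.024=209.3 N; F_B(max)=rho*g*V=1260*9.81*0.024=296.7 N
(b) Floating fraction=rho_obj/rho=889/1260=0.706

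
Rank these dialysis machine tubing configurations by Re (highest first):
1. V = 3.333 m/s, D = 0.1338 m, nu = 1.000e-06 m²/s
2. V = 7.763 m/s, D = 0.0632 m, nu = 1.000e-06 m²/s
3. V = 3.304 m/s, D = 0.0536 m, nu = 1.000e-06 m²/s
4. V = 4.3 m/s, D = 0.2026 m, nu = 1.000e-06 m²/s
Case 1: Re = 445955
Case 2: Re = 490622
Case 3: Re = 177094
Case 4: Re = 871180
Ranking (highest first): 4, 2, 1, 3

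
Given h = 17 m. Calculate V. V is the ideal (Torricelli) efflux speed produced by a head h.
Formula: V = \sqrt{2 g h}
V = √(2·9.81·17) = 18.26 m/s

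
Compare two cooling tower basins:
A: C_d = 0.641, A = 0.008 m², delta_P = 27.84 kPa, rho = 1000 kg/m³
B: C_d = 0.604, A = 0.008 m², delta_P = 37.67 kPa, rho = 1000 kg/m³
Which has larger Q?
Q(A) = 38.26 L/s, Q(B) = 41.94 L/s. Answer: B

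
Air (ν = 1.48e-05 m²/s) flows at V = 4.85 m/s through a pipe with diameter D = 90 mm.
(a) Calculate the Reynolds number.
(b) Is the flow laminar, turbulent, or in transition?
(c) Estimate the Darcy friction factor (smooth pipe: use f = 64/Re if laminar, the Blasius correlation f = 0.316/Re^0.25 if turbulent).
(a) Re = V·D/ν = 4.85·0.09/1.48e-05 = 29493
(b) Flow regime: turbulent (Re > 4000)
(c) Friction factor: f = 0.316/Re^0.25 = 0.316/29493^0.25 = 0.02411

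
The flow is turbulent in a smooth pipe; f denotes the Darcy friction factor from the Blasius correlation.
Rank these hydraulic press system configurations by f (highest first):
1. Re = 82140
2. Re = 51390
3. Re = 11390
Case 1: f = 0.01867
Case 2: f = 0.02099
Case 3: f = 0.03059
Ranking (highest first): 3, 2, 1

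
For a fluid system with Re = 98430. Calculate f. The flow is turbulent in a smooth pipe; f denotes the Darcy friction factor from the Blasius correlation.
Formula: f = \frac{0.316}{Re^{0.25}}
f = 0.316/98430^0.25 = 0.01784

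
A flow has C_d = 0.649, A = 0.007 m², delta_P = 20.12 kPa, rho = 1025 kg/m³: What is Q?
Formula: Q = C_d A \sqrt{\frac{2 \Delta P}{\rho}}
Q = 0.649·0.007·√(2·(20.12·1000)/1025)·1000 = 28.46 L/s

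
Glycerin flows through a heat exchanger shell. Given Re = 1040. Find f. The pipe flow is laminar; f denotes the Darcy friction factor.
Formula: f = \frac{64}{Re}
f = 64/1040 = 0.06154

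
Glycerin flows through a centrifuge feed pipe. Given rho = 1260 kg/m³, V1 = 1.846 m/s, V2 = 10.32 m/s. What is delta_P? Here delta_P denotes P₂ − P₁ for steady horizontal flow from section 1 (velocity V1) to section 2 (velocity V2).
Formula: \Delta P = \frac{1}{2} \rho (V_1^2 - V_2^2)
delta_P = 0.5·1260·(1.846² − 10.32²)/1000 = -64.95 kPa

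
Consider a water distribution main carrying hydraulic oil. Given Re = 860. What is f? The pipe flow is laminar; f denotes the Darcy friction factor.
Formula: f = \frac{64}{Re}
f = 64/860 = 0.07442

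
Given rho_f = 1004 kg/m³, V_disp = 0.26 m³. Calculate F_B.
Formula: F_B = \rho_f g V_{disp}
F_B = 1004·9.81·0.26 = 2561 N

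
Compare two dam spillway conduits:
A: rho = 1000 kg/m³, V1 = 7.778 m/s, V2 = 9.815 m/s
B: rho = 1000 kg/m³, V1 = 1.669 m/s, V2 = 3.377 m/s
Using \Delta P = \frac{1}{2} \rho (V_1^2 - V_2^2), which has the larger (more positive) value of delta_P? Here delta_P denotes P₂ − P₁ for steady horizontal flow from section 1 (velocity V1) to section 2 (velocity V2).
delta_P(A) = -17.92 kPa, delta_P(B) = -4.309 kPa. Answer: B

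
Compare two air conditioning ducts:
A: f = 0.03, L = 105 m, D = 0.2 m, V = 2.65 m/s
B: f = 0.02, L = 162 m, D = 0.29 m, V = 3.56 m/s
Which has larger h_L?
h_L(A) = 5.637 m, h_L(B) = 7.217 m. Answer: B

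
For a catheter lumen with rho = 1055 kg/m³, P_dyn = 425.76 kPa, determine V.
Formula: P_{dyn} = \frac{1}{2} \rho V^2
Substituting knowns: 425.76 = 0.5·1055·V²/1000
Solving for V: V = √(2·(425.76·1000)/1055) = 28.41 m/s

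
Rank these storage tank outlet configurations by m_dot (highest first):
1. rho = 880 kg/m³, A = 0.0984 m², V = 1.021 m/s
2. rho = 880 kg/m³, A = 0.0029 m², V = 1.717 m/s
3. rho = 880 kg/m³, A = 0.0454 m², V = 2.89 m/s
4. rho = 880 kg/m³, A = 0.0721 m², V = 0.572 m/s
Case 1: m_dot = 88.41 kg/s
Case 2: m_dot = 4.382 kg/s
Case 3: m_dot = 115.5 kg/s
Case 4: m_dot = 36.29 kg/s
Ranking (highest first): 3, 1, 4, 2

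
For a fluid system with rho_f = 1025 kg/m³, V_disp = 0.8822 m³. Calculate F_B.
Formula: F_B = \rho_f g V_{disp}
F_B = 1025·9.81·0.8822 = 8871 N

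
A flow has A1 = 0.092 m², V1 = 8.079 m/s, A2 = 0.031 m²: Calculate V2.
Formula: V_2 = \frac{A_1 V_1}{A_2}
V2 = 0.092·8.079/0.031 = 23.98 m/s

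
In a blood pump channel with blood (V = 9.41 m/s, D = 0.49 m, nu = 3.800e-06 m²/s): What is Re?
Formula: Re = \frac{V D}{\nu}
Re = 9.41·0.49/3.800e-06 = 1.213e+06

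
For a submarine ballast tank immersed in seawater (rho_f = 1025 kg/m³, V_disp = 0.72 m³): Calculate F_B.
Formula: F_B = \rho_f g V_{disp}
F_B = 1025·9.81·0.72 = 7240 N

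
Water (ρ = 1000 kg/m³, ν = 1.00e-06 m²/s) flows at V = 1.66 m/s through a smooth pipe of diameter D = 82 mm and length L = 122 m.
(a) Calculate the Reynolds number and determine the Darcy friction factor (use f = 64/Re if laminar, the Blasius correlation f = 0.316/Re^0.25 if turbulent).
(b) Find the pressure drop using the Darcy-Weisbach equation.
(a) Re = V·D/ν = 1.66·0.082/1.00e-06 = 136120 → turbulent (Re > 4000); f = 0.316/Re^0.25 = 0.316/136120^0.25 = 0.016452 (Blasius is strictly valid for Re ≲ 1e5; used here as the smooth-pipe estimate the problem specifies)
(b) Darcy-Weisbach: ΔP = f·(L/D)·½ρV²/1000 = 0.016452·(122/0.082)·½·1000·1.66²/1000 = 33.72 kPa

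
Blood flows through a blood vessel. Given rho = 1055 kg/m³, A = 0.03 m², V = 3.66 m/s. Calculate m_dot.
Formula: \dot{m} = \rho A V
m_dot = 1055·0.03·3.66 = 115.8 kg/s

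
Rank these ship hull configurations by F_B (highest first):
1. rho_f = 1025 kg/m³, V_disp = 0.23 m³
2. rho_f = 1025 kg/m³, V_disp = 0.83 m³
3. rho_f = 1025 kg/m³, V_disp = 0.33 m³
Case 1: F_B = 2313 N
Case 2: F_B = 8346 N
Case 3: F_B = 3318 N
Ranking (highest first): 2, 3, 1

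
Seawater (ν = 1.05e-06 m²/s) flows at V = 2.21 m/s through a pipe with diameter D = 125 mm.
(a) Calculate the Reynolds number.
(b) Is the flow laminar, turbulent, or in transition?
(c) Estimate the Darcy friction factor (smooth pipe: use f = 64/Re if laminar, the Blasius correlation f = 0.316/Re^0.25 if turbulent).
(a) Re = V·D/ν = 2.21·0.125/1.05e-06 = 263100
(b) Flow regime: turbulent (Re > 4000)
(c) Friction factor: f = 0.316/Re^0.25 = 0.316/263100^0.25 = 0.01395 (Blasius is strictly valid for Re ≲ 1e5; used here as the smooth-pipe estimate the problem specifies)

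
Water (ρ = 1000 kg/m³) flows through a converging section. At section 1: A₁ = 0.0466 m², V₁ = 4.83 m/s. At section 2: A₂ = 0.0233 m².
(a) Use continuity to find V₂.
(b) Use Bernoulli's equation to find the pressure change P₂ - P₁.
(a) Continuity: A₁V₁=A₂V₂ -> V₂=A₁V₁/A₂=0.0466*4.83/0.0233=9.66 m/s
(b) Bernoulli: P₂-P₁=0.5*rho*(V₁^2-V₂^2)/1000=0.5*1000*(4.83^2-9.66^2)/1000=-34.99 kPa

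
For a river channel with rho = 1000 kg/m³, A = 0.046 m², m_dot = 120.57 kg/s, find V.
Formula: \dot{m} = \rho A V
Substituting knowns: 120.57 = 1000·0.046·V
Solving for V: V = 120.57/(1000·0.046) = 2.621 m/s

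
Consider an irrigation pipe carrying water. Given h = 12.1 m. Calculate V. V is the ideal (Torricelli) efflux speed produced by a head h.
Formula: V = \sqrt{2 g h}
V = √(2·9.81·12.1) = 15.41 m/s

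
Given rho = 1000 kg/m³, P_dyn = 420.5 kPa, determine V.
Formula: P_{dyn} = \frac{1}{2} \rho V^2
Substituting knowns: 420.5 = 0.5·1000·V²/1000
Solving for V: V = √(2·(420.5·1000)/1000) = 29 m/s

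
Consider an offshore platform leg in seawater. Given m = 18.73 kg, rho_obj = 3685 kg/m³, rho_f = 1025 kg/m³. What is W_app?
Formula: W_{app} = mg\left(1 - \frac{\rho_f}{\rho_{obj}}\right)
W_app = 18.73·9.81·(1 − 1025/3685) = 132.6 N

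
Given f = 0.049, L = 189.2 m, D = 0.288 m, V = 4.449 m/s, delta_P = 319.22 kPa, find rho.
Formula: \Delta P = f \frac{L}{D} \frac{\rho V^2}{2}
Substituting knowns: 319.22 = 0.049·(189.2/0.288)·0.5·rho·4.449²/1000
Solving for rho: rho = (319.22·1000)/(0.049·(189.2/0.288)·0.5·4.449²) = 1002 kg/m³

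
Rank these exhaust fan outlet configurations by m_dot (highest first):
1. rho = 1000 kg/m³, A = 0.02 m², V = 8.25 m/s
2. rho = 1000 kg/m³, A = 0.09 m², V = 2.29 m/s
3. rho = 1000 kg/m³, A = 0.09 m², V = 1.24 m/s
Case 1: m_dot = 165 kg/s
Case 2: m_dot = 206.1 kg/s
Case 3: m_dot = 111.6 kg/s
Ranking (highest first): 2, 1, 3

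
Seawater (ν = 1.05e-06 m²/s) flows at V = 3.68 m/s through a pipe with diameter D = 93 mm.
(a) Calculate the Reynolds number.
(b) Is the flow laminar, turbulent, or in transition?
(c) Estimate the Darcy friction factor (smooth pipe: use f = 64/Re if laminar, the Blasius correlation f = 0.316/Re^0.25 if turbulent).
(a) Re = V·D/ν = 3.68·0.093/1.05e-06 = 325940
(b) Flow regime: turbulent (Re > 4000)
(c) Friction factor: f = 0.316/Re^0.25 = 0.316/325940^0.25 = 0.01323 (Blasius is strictly valid for Re ≲ 1e5; used here as the smooth-pipe estimate the problem specifies)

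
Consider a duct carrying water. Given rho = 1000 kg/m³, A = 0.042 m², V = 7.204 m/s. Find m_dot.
Formula: \dot{m} = \rho A V
m_dot = 1000·0.042·7.204 = 302.6 kg/s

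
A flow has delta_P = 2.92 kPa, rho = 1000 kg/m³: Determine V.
Formula: V = \sqrt{\frac{2 \Delta P}{\rho}}
V = √(2·(2.92·1000)/1000) = 2.417 m/s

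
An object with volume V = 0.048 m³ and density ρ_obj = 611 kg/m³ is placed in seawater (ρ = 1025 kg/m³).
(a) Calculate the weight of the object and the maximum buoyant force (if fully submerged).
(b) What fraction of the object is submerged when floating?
(a) W=rho_obj*g*V=611*9.81*0.048=287.7 N; F_B(max)=rho*g*V=1025*9.81*0.048=482.7 N
(b) Floating fraction=rho_obj/rho=611/1025=0.596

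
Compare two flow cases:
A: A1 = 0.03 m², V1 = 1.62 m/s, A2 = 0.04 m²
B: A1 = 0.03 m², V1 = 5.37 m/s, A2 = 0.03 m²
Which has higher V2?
V2(A) = 1.215 m/s, V2(B) = 5.37 m/s. Answer: B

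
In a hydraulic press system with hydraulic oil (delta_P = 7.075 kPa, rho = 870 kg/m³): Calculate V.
Formula: V = \sqrt{\frac{2 \Delta P}{\rho}}
V = √(2·(7.075·1000)/870) = 4.033 m/s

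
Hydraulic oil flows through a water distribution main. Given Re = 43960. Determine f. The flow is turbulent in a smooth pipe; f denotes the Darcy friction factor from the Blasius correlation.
Formula: f = \frac{0.316}{Re^{0.25}}
f = 0.316/43960^0.25 = 0.02182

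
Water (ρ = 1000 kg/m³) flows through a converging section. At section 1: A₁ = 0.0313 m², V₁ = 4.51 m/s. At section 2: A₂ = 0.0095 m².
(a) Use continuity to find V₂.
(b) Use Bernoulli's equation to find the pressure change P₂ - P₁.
(a) Continuity: A₁V₁=A₂V₂ -> V₂=A₁V₁/A₂=0.0313*4.51/0.0095=14.86 m/s
(b) Bernoulli: P₂-P₁=0.5*rho*(V₁^2-V₂^2)/1000=0.5*1000*(4.51^2-14.86^2)/1000=-100.2 kPa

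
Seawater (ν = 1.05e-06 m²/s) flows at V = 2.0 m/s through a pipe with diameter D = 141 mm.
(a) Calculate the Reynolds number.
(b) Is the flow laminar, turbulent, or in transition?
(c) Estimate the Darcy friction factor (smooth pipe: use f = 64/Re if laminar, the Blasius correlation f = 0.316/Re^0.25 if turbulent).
(a) Re = V·D/ν = 2.0·0.141/1.05e-06 = 268570
(b) Flow regime: turbulent (Re > 4000)
(c) Friction factor: f = 0.316/Re^0.25 = 0.316/268570^0.25 = 0.01388 (Blasius is strictly valid for Re ≲ 1e5; used here as the smooth-pipe estimate the problem specifies)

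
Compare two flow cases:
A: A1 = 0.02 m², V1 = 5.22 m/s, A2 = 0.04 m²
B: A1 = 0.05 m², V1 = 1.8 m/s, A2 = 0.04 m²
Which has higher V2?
V2(A) = 2.61 m/s, V2(B) = 2.25 m/s. Answer: A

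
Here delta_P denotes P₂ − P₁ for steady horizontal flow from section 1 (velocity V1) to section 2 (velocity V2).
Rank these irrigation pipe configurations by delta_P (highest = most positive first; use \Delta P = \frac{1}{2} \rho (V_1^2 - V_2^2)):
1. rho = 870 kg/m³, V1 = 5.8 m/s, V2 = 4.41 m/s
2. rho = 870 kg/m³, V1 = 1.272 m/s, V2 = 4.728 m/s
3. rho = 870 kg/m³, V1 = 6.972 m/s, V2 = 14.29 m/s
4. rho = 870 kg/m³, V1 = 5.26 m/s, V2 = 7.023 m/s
Case 1: delta_P = 6.173 kPa
Case 2: delta_P = -9.02 kPa
Case 3: delta_P = -67.68 kPa
Case 4: delta_P = -9.42 kPa
Ranking (highest first): 1, 2, 4, 3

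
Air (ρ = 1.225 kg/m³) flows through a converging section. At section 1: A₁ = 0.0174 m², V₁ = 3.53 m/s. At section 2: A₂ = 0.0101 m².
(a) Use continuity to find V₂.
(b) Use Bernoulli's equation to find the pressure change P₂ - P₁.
(a) Continuity: A₁V₁=A₂V₂ -> V₂=A₁V₁/A₂=0.0174*3.53/0.0101=6.08 m/s
(b) Bernoulli: P₂-P₁=0.5*rho*(V₁^2-V₂^2)/1000=0.5*1.225*(3.53^2-6.08^2)/1000=-0.01501 kPa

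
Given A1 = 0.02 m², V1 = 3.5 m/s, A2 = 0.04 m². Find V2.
Formula: V_2 = \frac{A_1 V_1}{A_2}
V2 = 0.02·3.5/0.04 = 1.75 m/s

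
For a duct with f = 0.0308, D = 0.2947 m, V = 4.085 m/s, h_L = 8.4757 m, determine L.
Formula: h_L = f \frac{L}{D} \frac{V^2}{2g}
Substituting knowns: 8.4757 = 0.0308·(L/0.2947)·4.085²/(2·9.81)
Solving for L: L = 8.4757·2·9.81·0.2947/(0.0308·4.085²) = 95.35 m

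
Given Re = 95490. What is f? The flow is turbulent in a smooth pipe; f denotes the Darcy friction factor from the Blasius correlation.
Formula: f = \frac{0.316}{Re^{0.25}}
f = 0.316/95490^0.25 = 0.01798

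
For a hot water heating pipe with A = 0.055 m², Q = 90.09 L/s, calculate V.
Formula: Q = A V
Substituting knowns: 90.09 = 0.055·V·1000
Solving for V: V = (90.09/1000)/0.055 = 1.638 m/s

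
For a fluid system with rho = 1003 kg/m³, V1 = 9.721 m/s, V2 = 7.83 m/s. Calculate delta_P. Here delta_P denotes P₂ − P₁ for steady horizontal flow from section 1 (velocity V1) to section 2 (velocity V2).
Formula: \Delta P = \frac{1}{2} \rho (V_1^2 - V_2^2)
delta_P = 0.5·1003·(9.721² − 7.83²)/1000 = 16.64 kPa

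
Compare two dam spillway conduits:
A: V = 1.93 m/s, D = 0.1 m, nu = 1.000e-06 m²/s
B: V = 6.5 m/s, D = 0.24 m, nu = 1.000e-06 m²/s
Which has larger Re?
Re(A) = 193000, Re(B) = 1.560e+06. Answer: B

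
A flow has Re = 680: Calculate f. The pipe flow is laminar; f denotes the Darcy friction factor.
Formula: f = \frac{64}{Re}
f = 64/680 = 0.09412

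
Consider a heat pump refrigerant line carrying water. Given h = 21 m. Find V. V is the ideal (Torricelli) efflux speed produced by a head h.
Formula: V = \sqrt{2 g h}
V = √(2·9.81·21) = 20.3 m/s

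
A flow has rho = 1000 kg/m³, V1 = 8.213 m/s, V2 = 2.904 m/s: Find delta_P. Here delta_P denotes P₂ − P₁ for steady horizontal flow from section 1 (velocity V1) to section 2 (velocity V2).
Formula: \Delta P = \frac{1}{2} \rho (V_1^2 - V_2^2)
delta_P = 0.5·1000·(8.213² − 2.904²)/1000 = 29.51 kPa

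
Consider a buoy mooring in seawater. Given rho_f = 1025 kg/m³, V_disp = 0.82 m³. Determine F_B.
Formula: F_B = \rho_f g V_{disp}
F_B = 1025·9.81·0.82 = 8245 N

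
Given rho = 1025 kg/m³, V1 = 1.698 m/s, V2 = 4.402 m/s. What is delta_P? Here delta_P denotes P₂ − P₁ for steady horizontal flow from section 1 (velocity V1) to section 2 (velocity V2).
Formula: \Delta P = \frac{1}{2} \rho (V_1^2 - V_2^2)
delta_P = 0.5·1025·(1.698² − 4.402²)/1000 = -8.453 kPa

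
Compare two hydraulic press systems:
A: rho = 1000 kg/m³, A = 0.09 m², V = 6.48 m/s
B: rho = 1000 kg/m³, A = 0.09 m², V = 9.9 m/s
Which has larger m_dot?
m_dot(A) = 583.2 kg/s, m_dot(B) = 891 kg/s. Answer: B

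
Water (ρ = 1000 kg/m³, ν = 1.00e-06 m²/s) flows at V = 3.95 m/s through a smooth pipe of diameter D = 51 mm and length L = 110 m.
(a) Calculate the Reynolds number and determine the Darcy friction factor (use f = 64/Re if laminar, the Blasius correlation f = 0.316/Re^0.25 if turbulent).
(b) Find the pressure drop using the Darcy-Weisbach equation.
(a) Re = V·D/ν = 3.95·0.051/1.00e-06 = 201450 → turbulent (Re > 4000); f = 0.316/Re^0.25 = 0.316/201450^0.25 = 0.014916 (Blasius is strictly valid for Re ≲ 1e5; used here as the smooth-pipe estimate the problem specifies)
(b) Darcy-Weisbach: ΔP = f·(L/D)·½ρV²/1000 = 0.014916·(110/0.051)·½·1000·3.95²/1000 = 251 kPa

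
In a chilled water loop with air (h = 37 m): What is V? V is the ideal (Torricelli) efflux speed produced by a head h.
Formula: V = \sqrt{2 g h}
V = √(2·9.81·37) = 26.94 m/s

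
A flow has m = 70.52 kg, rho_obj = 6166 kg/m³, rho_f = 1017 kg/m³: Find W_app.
Formula: W_{app} = mg\left(1 - \frac{\rho_f}{\rho_{obj}}\right)
W_app = 70.52·9.81·(1 − 1017/6166) = 577.7 N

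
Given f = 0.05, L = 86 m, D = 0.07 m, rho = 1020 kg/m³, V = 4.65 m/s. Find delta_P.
Formula: \Delta P = f \frac{L}{D} \frac{\rho V^2}{2}
delta_P = 0.05·(86/0.07)·0.5·1020·4.65²/1000 = 677.4 kPa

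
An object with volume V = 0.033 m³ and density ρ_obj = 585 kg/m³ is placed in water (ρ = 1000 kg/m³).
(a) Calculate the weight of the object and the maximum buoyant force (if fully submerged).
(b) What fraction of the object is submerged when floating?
(a) W=rho_obj*g*V=585*9.81*0.033=189.4 N; F_B(max)=rho*g*V=1000*9.81*0.033=323.7 N
(b) Floating fraction=rho_obj/rho=585/1000=0.585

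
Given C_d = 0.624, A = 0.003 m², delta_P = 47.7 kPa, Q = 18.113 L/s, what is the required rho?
Formula: Q = C_d A \sqrt{\frac{2 \Delta P}{\rho}}
Substituting knowns: 18.113 = 0.624·0.003·√(2·(47.7·1000)/rho)·1000
Solving for rho: rho = 2·(47.7·1000)/((18.113/1000)/(0.624·0.003))² = 1019 kg/m³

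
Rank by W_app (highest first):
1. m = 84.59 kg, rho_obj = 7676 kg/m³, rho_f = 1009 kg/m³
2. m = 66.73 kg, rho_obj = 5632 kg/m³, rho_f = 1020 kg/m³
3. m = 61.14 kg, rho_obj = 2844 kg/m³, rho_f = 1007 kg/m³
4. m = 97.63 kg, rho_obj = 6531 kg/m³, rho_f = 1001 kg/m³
Case 1: W_app = 720.7 N
Case 2: W_app = 536.1 N
Case 3: W_app = 387.4 N
Case 4: W_app = 811 N
Ranking (highest first): 4, 1, 2, 3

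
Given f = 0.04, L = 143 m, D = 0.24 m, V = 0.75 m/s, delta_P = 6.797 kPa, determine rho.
Formula: \Delta P = f \frac{L}{D} \frac{\rho V^2}{2}
Substituting knowns: 6.797 = 0.04·(143/0.24)·0.5·rho·0.75²/1000
Solving for rho: rho = (6.797·1000)/(0.04·(143/0.24)·0.5·0.75²) = 1014 kg/m³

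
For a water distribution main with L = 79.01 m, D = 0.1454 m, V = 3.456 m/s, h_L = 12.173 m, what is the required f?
Formula: h_L = f \frac{L}{D} \frac{V^2}{2g}
Substituting knowns: 12.173 = f·(79.01/0.1454)·3.456²/(2·9.81)
Solving for f: f = 12.173·2·9.81/((79.01/0.1454)·3.456²) = 0.0368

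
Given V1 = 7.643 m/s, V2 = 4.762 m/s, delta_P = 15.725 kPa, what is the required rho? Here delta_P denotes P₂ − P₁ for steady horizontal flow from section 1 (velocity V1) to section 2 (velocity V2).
Formula: \Delta P = \frac{1}{2} \rho (V_1^2 - V_2^2)
Substituting knowns: 15.725 = 0.5·rho·(7.643² − 4.762²)/1000
Solving for rho: rho = 2·(15.725·1000)/(7.643² − 4.762²) = 880 kg/m³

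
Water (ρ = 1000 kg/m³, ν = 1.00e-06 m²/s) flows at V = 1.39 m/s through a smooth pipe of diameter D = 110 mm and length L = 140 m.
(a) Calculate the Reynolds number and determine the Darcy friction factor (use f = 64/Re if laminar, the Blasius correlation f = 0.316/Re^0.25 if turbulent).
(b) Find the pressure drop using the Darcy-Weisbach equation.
(a) Re = V·D/ν = 1.39·0.11/1.00e-06 = 152900 → turbulent (Re > 4000); f = 0.316/Re^0.25 = 0.316/152900^0.25 = 0.01598 (Blasius is strictly valid for Re ≲ 1e5; used here as the smooth-pipe estimate the problem specifies)
(b) Darcy-Weisbach: ΔP = f·(L/D)·½ρV²/1000 = 0.01598·(140/0.110)·½·1000·1.39²/1000 = 19.65 kPa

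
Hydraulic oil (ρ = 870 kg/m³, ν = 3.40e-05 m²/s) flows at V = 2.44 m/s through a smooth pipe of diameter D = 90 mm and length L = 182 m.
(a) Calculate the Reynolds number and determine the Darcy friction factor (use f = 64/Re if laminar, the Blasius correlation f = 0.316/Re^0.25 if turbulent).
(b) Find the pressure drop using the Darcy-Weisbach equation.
(a) Re = V·D/ν = 2.44·0.09/3.40e-05 = 6458.8 → turbulent (Re > 4000); f = 0.316/Re^0.25 = 0.316/6458.8^0.25 = 0.035249
(b) Darcy-Weisbach: ΔP = f·(L/D)·½ρV²/1000 = 0.035249·(182/0.090)·½·870·2.44²/1000 = 184.6 kPa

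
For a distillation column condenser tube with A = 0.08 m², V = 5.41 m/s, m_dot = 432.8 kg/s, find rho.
Formula: \dot{m} = \rho A V
Substituting knowns: 432.8 = rho·0.08·5.41
Solving for rho: rho = 432.8/(0.08·5.41) = 1000 kg/m³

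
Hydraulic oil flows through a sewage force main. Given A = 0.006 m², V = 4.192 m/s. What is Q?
Formula: Q = A V
Q = 0.006·4.192·1000 = 25.15 L/s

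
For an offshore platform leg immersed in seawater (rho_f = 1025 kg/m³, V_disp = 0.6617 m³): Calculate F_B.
Formula: F_B = \rho_f g V_{disp}
F_B = 1025·9.81·0.6617 = 6654 N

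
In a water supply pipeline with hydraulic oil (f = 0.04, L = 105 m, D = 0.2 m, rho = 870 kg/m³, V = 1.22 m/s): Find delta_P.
Formula: \Delta P = f \frac{L}{D} \frac{\rho V^2}{2}
delta_P = 0.04·(105/0.2)·0.5·870·1.22²/1000 = 13.6 kPa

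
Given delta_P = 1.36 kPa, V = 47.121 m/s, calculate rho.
Formula: V = \sqrt{\frac{2 \Delta P}{\rho}}
Substituting knowns: 47.121 = √(2·(1.36·1000)/rho)
Solving for rho: rho = 2·(1.36·1000)/47.121² = 1.225 kg/m³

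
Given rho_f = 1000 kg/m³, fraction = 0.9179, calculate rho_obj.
Formula: f_{sub} = \frac{\rho_{obj}}{\rho_f}
Substituting knowns: 0.9179 = rho_obj/1000
Solving for rho_obj: rho_obj = 0.9179·1000 = 917.9 kg/m³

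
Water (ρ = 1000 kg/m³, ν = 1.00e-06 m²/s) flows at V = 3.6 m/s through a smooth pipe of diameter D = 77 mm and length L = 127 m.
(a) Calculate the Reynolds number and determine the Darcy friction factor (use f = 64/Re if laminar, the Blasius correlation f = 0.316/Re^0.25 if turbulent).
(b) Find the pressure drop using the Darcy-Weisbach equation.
(a) Re = V·D/ν = 3.6·0.077/1.00e-06 = 277200 → turbulent (Re > 4000); f = 0.316/Re^0.25 = 0.316/277200^0.25 = 0.013772 (Blasius is strictly valid for Re ≲ 1e5; used here as the smooth-pipe estimate the problem specifies)
(b) Darcy-Weisbach: ΔP = f·(L/D)·½ρV²/1000 = 0.013772·(127/0.077)·½·1000·3.6²/1000 = 147.2 kPa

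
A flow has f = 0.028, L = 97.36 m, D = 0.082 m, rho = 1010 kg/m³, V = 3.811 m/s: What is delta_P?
Formula: \Delta P = f \frac{L}{D} \frac{\rho V^2}{2}
delta_P = 0.028·(97.36/0.082)·0.5·1010·3.811²/1000 = 243.8 kPa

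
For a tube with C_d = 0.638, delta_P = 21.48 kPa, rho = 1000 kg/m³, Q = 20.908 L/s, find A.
Formula: Q = C_d A \sqrt{\frac{2 \Delta P}{\rho}}
Substituting knowns: 20.908 = 0.638·A·√(2·(21.48·1000)/1000)·1000
Solving for A: A = (20.908/1000)/(0.638·√(2·(21.48·1000)/1000)) = 0.005 m²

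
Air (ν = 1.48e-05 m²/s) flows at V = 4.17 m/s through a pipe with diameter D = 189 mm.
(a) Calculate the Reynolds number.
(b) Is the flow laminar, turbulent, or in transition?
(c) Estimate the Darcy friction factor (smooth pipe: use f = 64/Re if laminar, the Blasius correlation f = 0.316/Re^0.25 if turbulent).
(a) Re = V·D/ν = 4.17·0.189/1.48e-05 = 53252
(b) Flow regime: turbulent (Re > 4000)
(c) Friction factor: f = 0.316/Re^0.25 = 0.316/53252^0.25 = 0.0208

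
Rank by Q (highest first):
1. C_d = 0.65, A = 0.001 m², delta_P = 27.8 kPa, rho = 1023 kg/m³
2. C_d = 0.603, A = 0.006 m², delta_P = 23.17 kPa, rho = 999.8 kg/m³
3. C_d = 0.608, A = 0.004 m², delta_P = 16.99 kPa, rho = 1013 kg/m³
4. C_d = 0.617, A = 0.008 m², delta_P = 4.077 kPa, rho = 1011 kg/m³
Case 1: Q = 4.792 L/s
Case 2: Q = 24.63 L/s
Case 3: Q = 14.09 L/s
Case 4: Q = 14.02 L/s
Ranking (highest first): 2, 3, 4, 1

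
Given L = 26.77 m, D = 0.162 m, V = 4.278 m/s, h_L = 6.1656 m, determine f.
Formula: h_L = f \frac{L}{D} \frac{V^2}{2g}
Substituting knowns: 6.1656 = f·(26.77/0.162)·4.278²/(2·9.81)
Solving for f: f = 6.1656·2·9.81/((26.77/0.162)·4.278²) = 0.04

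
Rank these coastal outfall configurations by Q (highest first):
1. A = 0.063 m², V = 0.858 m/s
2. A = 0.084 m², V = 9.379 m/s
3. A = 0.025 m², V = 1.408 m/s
Case 1: Q = 54.05 L/s
Case 2: Q = 787.8 L/s
Case 3: Q = 35.2 L/s
Ranking (highest first): 2, 1, 3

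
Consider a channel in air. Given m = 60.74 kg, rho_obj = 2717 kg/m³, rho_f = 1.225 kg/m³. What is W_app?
Formula: W_{app} = mg\left(1 - \frac{\rho_f}{\rho_{obj}}\right)
W_app = 60.74·9.81·(1 − 1.225/2717) = 595.6 N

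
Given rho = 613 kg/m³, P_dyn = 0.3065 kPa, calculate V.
Formula: P_{dyn} = \frac{1}{2} \rho V^2
Substituting knowns: 0.3065 = 0.5·613·V²/1000
Solving for V: V = √(2·(0.3065·1000)/613) = 1 m/s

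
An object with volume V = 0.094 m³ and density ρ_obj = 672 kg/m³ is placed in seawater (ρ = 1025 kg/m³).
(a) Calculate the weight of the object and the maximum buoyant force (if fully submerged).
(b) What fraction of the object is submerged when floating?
(a) W=rho_obj*g*V=672*9.81*0.094=619.7 N; F_B(max)=rho*g*V=1025*9.81*0.094=945.2 N
(b) Floating fraction=rho_obj/rho=672/1025=0.656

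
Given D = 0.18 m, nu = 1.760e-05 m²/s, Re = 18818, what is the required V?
Formula: Re = \frac{V D}{\nu}
Substituting knowns: 18818 = V·0.18/1.760e-05
Solving for V: V = 18818·1.760e-05/0.18 = 1.84 m/s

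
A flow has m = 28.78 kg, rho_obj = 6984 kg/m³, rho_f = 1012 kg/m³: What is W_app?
Formula: W_{app} = mg\left(1 - \frac{\rho_f}{\rho_{obj}}\right)
W_app = 28.78·9.81·(1 − 1012/6984) = 241.4 N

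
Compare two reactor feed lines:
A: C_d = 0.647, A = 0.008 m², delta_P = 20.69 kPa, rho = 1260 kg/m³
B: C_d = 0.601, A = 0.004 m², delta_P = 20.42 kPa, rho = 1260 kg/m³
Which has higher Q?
Q(A) = 29.66 L/s, Q(B) = 13.69 L/s. Answer: A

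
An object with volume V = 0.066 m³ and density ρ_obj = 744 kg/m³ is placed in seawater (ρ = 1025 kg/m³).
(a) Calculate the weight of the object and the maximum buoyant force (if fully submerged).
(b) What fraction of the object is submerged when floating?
(a) W=rho_obj*g*V=744*9.81*0.066=481.7 N; F_B(max)=rho*g*V=1025*9.81*0.066=663.6 N
(b) Floating fraction=rho_obj/rho=744/1025=0.726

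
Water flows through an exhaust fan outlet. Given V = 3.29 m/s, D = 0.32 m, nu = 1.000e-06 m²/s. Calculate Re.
Formula: Re = \frac{V D}{\nu}
Re = 3.29·0.32/1.000e-06 = 1.053e+06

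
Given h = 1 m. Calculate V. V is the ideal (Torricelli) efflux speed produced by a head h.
Formula: V = \sqrt{2 g h}
V = √(2·9.81·1) = 4.429 m/s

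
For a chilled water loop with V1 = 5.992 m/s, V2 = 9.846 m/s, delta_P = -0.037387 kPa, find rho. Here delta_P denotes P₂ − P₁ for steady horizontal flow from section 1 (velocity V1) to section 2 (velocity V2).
Formula: \Delta P = \frac{1}{2} \rho (V_1^2 - V_2^2)
Substituting knowns: -0.037387 = 0.5·rho·(5.992² − 9.846²)/1000
Solving for rho: rho = 2·(-0.037387·1000)/(5.992² − 9.846²) = 1.225 kg/m³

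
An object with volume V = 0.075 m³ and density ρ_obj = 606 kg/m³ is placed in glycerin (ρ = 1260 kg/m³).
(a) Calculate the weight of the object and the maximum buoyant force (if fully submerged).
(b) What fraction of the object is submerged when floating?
(a) W=rho_obj*g*V=606*9.81*0.075=445.9 N; F_B(max)=rho*g*V=1260*9.81*0.075=927.0 N
(b) Floating fraction=rho_obj/rho=606/1260=0.481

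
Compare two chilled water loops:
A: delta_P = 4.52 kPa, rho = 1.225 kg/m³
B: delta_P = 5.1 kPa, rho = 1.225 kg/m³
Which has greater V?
V(A) = 85.9 m/s, V(B) = 91.25 m/s. Answer: B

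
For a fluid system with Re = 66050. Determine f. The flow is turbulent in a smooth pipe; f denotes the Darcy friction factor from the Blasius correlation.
Formula: f = \frac{0.316}{Re^{0.25}}
f = 0.316/66050^0.25 = 0.01971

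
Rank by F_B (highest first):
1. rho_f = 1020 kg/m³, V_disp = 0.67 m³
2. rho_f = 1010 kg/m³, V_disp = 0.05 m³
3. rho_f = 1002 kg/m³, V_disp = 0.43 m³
Case 1: F_B = 6704 N
Case 2: F_B = 495.4 N
Case 3: F_B = 4227 N
Ranking (highest first): 1, 3, 2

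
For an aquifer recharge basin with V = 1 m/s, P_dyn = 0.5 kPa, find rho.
Formula: P_{dyn} = \frac{1}{2} \rho V^2
Substituting knowns: 0.5 = 0.5·rho·1²/1000
Solving for rho: rho = 2·(0.5·1000)/1² = 1000 kg/m³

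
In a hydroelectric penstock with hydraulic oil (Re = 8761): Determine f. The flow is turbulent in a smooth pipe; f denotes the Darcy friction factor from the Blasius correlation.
Formula: f = \frac{0.316}{Re^{0.25}}
f = 0.316/8761^0.25 = 0.03266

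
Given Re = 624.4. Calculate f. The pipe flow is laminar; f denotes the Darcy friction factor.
Formula: f = \frac{64}{Re}
f = 64/624.4 = 0.1025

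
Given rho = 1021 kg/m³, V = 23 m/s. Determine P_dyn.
Formula: P_{dyn} = \frac{1}{2} \rho V^2
P_dyn = 0.5·1021·23²/1000 = 270.1 kPa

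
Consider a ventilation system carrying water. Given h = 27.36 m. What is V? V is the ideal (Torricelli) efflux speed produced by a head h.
Formula: V = \sqrt{2 g h}
V = √(2·9.81·27.36) = 23.17 m/s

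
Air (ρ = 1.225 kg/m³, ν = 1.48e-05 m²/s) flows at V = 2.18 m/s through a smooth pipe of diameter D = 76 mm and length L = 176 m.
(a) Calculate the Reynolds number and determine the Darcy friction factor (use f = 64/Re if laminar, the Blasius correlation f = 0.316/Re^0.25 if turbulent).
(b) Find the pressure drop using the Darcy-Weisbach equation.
(a) Re = V·D/ν = 2.18·0.076/1.48e-05 = 11195 → turbulent (Re > 4000); f = 0.316/Re^0.25 = 0.316/11195^0.25 = 0.030721
(b) Darcy-Weisbach: ΔP = f·(L/D)·½ρV²/1000 = 0.030721·(176/0.076)·½·1.225·2.18²/1000 = 0.2071 kPa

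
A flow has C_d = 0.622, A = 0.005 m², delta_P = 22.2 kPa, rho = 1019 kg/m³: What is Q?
Formula: Q = C_d A \sqrt{\frac{2 \Delta P}{\rho}}
Q = 0.622·0.005·√(2·(22.2·1000)/1019)·1000 = 20.53 L/s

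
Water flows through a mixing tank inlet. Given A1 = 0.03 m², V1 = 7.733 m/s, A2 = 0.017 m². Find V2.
Formula: V_2 = \frac{A_1 V_1}{A_2}
V2 = 0.03·7.733/0.017 = 13.65 m/s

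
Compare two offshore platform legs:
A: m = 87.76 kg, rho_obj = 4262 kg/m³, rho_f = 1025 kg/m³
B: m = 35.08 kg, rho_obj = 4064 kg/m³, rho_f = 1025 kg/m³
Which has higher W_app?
W_app(A) = 653.9 N, W_app(B) = 257.3 N. Answer: A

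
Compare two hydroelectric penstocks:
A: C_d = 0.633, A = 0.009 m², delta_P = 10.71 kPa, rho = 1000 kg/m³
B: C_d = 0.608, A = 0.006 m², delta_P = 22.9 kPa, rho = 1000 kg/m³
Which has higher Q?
Q(A) = 26.37 L/s, Q(B) = 24.69 L/s. Answer: A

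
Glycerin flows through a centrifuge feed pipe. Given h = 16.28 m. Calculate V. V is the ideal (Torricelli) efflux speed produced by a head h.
Formula: V = \sqrt{2 g h}
V = √(2·9.81·16.28) = 17.87 m/s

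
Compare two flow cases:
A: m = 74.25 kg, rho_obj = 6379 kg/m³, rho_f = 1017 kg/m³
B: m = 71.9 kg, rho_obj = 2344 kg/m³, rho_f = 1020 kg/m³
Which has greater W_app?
W_app(A) = 612.3 N, W_app(B) = 398.4 N. Answer: A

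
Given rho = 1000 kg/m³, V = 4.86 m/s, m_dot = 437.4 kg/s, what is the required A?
Formula: \dot{m} = \rho A V
Substituting knowns: 437.4 = 1000·A·4.86
Solving for A: A = 437.4/(1000·4.86) = 0.09 m²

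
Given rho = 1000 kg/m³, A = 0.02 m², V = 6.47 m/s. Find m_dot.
Formula: \dot{m} = \rho A V
m_dot = 1000·0.02·6.47 = 129.4 kg/s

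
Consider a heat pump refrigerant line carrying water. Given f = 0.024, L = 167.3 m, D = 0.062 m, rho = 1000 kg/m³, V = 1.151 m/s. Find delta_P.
Formula: \Delta P = f \frac{L}{D} \frac{\rho V^2}{2}
delta_P = 0.024·(167.3/0.062)·0.5·1000·1.151²/1000 = 42.9 kPa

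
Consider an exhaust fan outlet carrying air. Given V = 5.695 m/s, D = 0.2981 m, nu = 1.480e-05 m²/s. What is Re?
Formula: Re = \frac{V D}{\nu}
Re = 5.695·0.2981/1.480e-05 = 114708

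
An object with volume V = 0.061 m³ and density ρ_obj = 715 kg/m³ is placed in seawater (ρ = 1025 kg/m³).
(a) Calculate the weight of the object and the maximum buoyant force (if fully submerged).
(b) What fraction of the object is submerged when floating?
(a) W=rho_obj*g*V=715*9.81*0.061=427.9 N; F_B(max)=rho*g*V=1025*9.81*0.061=613.4 N
(b) Floating fraction=rho_obj/rho=715/1025=0.698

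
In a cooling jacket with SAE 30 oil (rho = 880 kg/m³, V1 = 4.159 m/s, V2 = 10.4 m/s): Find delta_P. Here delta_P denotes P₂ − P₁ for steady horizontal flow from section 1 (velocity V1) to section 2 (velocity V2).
Formula: \Delta P = \frac{1}{2} \rho (V_1^2 - V_2^2)
delta_P = 0.5·880·(4.159² − 10.4²)/1000 = -39.98 kPa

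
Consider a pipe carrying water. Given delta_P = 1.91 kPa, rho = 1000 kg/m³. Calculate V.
Formula: V = \sqrt{\frac{2 \Delta P}{\rho}}
V = √(2·(1.91·1000)/1000) = 1.954 m/s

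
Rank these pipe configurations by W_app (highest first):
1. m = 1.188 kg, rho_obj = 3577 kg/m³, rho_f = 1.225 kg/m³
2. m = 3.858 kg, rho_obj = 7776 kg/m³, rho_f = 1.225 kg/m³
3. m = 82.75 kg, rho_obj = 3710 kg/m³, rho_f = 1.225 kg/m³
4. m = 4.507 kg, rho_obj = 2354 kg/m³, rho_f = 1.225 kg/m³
Case 1: W_app = 11.65 N
Case 2: W_app = 37.84 N
Case 3: W_app = 811.5 N
Case 4: W_app = 44.19 N
Ranking (highest first): 3, 4, 2, 1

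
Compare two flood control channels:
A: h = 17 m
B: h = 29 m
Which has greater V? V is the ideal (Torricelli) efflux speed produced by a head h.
V(A) = 18.26 m/s, V(B) = 23.85 m/s. Answer: B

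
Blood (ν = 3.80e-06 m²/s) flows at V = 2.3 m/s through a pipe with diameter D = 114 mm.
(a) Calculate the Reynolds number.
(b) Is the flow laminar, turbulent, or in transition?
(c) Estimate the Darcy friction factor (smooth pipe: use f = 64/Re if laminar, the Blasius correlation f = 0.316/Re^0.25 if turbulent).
(a) Re = V·D/ν = 2.3·0.114/3.80e-06 = 69000
(b) Flow regime: turbulent (Re > 4000)
(c) Friction factor: f = 0.316/Re^0.25 = 0.316/69000^0.25 = 0.0195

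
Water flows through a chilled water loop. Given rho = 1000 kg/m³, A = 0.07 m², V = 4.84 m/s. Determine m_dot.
Formula: \dot{m} = \rho A V
m_dot = 1000·0.07·4.84 = 338.8 kg/s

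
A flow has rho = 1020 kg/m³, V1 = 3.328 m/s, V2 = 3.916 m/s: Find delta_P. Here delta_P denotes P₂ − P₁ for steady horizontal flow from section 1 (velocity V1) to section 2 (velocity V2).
Formula: \Delta P = \frac{1}{2} \rho (V_1^2 - V_2^2)
delta_P = 0.5·1020·(3.328² − 3.916²)/1000 = -2.172 kPa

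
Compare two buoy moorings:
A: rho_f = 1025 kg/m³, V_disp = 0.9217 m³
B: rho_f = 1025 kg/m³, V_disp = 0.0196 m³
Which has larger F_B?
F_B(A) = 9268 N, F_B(B) = 197.1 N. Answer: A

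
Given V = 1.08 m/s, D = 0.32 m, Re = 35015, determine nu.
Formula: Re = \frac{V D}{\nu}
Substituting knowns: 35015 = 1.08·0.32/nu
Solving for nu: nu = 1.08·0.32/35015 = 9.870e-06 m²/s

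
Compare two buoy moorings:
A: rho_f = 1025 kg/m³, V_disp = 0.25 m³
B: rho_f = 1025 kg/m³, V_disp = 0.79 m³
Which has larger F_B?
F_B(A) = 2514 N, F_B(B) = 7944 N. Answer: B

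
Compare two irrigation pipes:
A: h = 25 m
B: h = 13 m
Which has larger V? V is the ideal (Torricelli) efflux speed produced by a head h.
V(A) = 22.15 m/s, V(B) = 15.97 m/s. Answer: A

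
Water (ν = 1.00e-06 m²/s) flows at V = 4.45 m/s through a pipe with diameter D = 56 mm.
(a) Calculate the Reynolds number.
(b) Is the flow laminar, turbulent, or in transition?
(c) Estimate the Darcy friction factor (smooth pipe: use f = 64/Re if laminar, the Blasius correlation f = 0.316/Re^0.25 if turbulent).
(a) Re = V·D/ν = 4.45·0.056/1.00e-06 = 249200
(b) Flow regime: turbulent (Re > 4000)
(c) Friction factor: f = 0.316/Re^0.25 = 0.316/249200^0.25 = 0.01414 (Blasius is strictly valid for Re ≲ 1e5; used here as the smooth-pipe estimate the problem specifies)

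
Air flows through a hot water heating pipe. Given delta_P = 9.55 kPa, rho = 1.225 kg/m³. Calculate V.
Formula: V = \sqrt{\frac{2 \Delta P}{\rho}}
V = √(2·(9.55·1000)/1.225) = 124.9 m/s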